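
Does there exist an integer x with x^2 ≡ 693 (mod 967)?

(693/967)
  = (967/693)    [QR: 693 ≡ 1 mod 4, sign kept]
  = (274/693)    [967 ≡ 274 mod 693]
  = -(137/693)    [693 ≡ 5 mod 8 ⇒ (2/693) = -1]
  = -(693/137)    [QR: 137 ≡ 1 mod 4, sign kept]
  = -(8/137)    [693 ≡ 8 mod 137]
  = -(1/137)    [137 ≡ 1 mod 8 ⇒ (2/137)^3 = +1]
  = -1    [(1/137) = 1]
The Legendre symbol is -1, so x^2 ≡ 693 (mod 967) has no solution.

no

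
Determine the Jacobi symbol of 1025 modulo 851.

(1025/851)
  = (174/851)    [1025 ≡ 174 mod 851]
  = -(87/851)    [851 ≡ 3 mod 8 ⇒ (2/851) = -1]
  = (851/87)    [QR: both ≡ 3 mod 4, sign flips]
  = (68/87)    [851 ≡ 68 mod 87]
  = (17/87)    [87 ≡ 7 mod 8 ⇒ (2/87)^2 = +1]
  = (87/17)    [QR: 17 ≡ 1 mod 4, sign kept]
  = (2/17)    [87 ≡ 2 mod 17]
  = (1/17)    [17 ≡ 1 mod 8 ⇒ (2/17) = +1]
  = 1    [(1/17) = 1]

1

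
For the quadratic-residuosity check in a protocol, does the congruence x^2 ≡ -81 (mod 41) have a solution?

Reduce the numerator: -81 ≡ 1 (mod 41), so (-81/41) = (1/41).
(1/41) = 1. Collecting the sign factors: 1.
(-81/41) = 1, and 41 is prime, so -81 is a quadratic residue mod 41.

yes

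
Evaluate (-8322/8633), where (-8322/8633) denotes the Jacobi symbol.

-1

(-8322/8633)
  = (8322/8633)    [8633 ≡ 1 mod 4 ⇒ (-1/8633) = +1]
  = (4161/8633)    [8633 ≡ 1 mod 8 ⇒ (2/8633) = +1]
  = (8633/4161)    [QR: 4161 ≡ 1 mod 4, sign kept]
  = (311/4161)    [8633 ≡ 311 mod 4161]
  = (4161/311)    [QR: 4161 ≡ 1 mod 4, sign kept]
  = (118/311)    [4161 ≡ 118 mod 311]
  = (59/311)    [311 ≡ 7 mod 8 ⇒ (2/311) = +1]
  = -(311/59)    [QR: both ≡ 3 mod 4, sign flips]
  = -(16/59)    [311 ≡ 16 mod 59]
  = -(1/59)    [59 ≡ 3 mod 8 ⇒ (2/59)^4 = +1]
  = -1    [(1/59) = 1]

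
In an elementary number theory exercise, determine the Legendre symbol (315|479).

1

(315|479)
  = -(479|315)    [QR: both ≡ 3 mod 4, sign flips]
  = -(164|315)    [479 ≡ 164 mod 315]
  = -(41|315)    [315 ≡ 3 mod 8 ⇒ (2|315)^2 = +1]
  = -(315|41)    [QR: 41 ≡ 1 mod 4, sign kept]
  = -(28|41)    [315 ≡ 28 mod 41]
  = -(7|41)    [41 ≡ 1 mod 8 ⇒ (2|41)^2 = +1]
  = -(41|7)    [QR: 41 ≡ 1 mod 4, sign kept]
  = -(6|7)    [41 ≡ 6 mod 7]
  = -(3|7)    [7 ≡ 7 mod 8 ⇒ (2|7) = +1]
  = (7|3)    [QR: both ≡ 3 mod 4, sign flips]
  = (1|3)    [7 ≡ 1 mod 3]
  = 1    [(1|3) = 1]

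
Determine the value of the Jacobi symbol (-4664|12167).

Pull out -1: (-4664|12167) = (-1|12167)·(4664|12167). Since 12167 ≡ 3 (mod 4), (-1|12167) = -1. Now have -(4664|12167).
Factor out 2: 4664 = 2^3·583. Since 12167 ≡ 7 (mod 8), (2|12167) = +1, and (2|12167)^3 = +1. Now have -(583|12167).
Both 583 ≡ 3 and 12167 ≡ 3 (mod 4), so reciprocity gives (583|12167) = -(12167|583). Reduce: 12167 ≡ 507 (mod 583). Now have (507|583).
Both 507 ≡ 3 and 583 ≡ 3 (mod 4), so reciprocity gives (507|583) = -(583|507). Reduce: 583 ≡ 76 (mod 507). Now have -(76|507).
Factor out 2: 76 = 2^2·19. Since 507 ≡ 3 (mod 8), (2|507) = -1, and (2|507)^2 = +1. Now have -(19|507).
Both 19 ≡ 3 and 507 ≡ 3 (mod 4), so reciprocity gives (19|507) = -(507|19). Reduce: 507 ≡ 13 (mod 19). Now have (13|19).
13 ≡ 1 (mod 4), so quadratic reciprocity gives (13|19) = (19|13). Reduce: 19 ≡ 6 (mod 13). Now have (6|13).
Factor out 2: 6 = 2·3. Since 13 ≡ 5 (mod 8), (2|13) = -1. Now have -(3|13).
13 ≡ 1 (mod 4), so quadratic reciprocity gives (3|13) = (13|3). Reduce: 13 ≡ 1 (mod 3). Now have -(1|3).
(1|3) = 1. Collecting the sign factors: -1.

-1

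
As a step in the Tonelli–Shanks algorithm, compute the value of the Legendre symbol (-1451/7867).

Pull out -1: (-1451/7867) = (-1/7867)·(1451/7867). Since 7867 ≡ 3 (mod 4), (-1/7867) = -1. Now have -(1451/7867).
Both 1451 ≡ 3 and 7867 ≡ 3 (mod 4), so reciprocity gives (1451/7867) = -(7867/1451). Reduce: 7867 ≡ 612 (mod 1451). Now have (612/1451).
Factor out 2: 612 = 2^2·153. Since 1451 ≡ 3 (mod 8), (2/1451) = -1, and (2/1451)^2 = +1. Now have (153/1451).
153 ≡ 1 (mod 4), so quadratic reciprocity gives (153/1451) = (1451/153). Reduce: 1451 ≡ 74 (mod 153). Now have (74/153).
Factor out 2: 74 = 2·37. Since 153 ≡ 1 (mod 8), (2/153) = +1. Now have (37/153).
37 ≡ 1 (mod 4), so quadratic reciprocity gives (37/153) = (153/37). Reduce: 153 ≡ 5 (mod 37). Now have (5/37).
5 ≡ 1 (mod 4), so quadratic reciprocity gives (5/37) = (37/5). Reduce: 37 ≡ 2 (mod 5). Now have (2/5).
Factor out 2: 2 = 2. Since 5 ≡ 5 (mod 8), (2/5) = -1. Now have -(1/5).
(1/5) = 1. Collecting the sign factors: -1.

-1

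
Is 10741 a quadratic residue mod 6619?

Reduce the numerator: 10741 ≡ 4122 (mod 6619), so (10741|6619) = (4122|6619).
Factor out 2: 4122 = 2·2061. Since 6619 ≡ 3 (mod 8), (2|6619) = -1. Now have -(2061|6619).
2061 ≡ 1 (mod 4), so quadratic reciprocity gives (2061|6619) = (6619|2061). Reduce: 6619 ≡ 436 (mod 2061). Now have -(436|2061).
Factor out 2: 436 = 2^2·109. Since 2061 ≡ 5 (mod 8), (2|2061) = -1, and (2|2061)^2 = +1. Now have -(109|2061).
109 ≡ 1 (mod 4), so quadratic reciprocity gives (109|2061) = (2061|109). Reduce: 2061 ≡ 99 (mod 109). Now have -(99|109).
109 ≡ 1 (mod 4), so quadratic reciprocity gives (99|109) = (109|99). Reduce: 109 ≡ 10 (mod 99). Now have -(10|99).
Factor out 2: 10 = 2·5. Since 99 ≡ 3 (mod 8), (2|99) = -1. Now have (5|99).
5 ≡ 1 (mod 4), so quadratic reciprocity gives (5|99) = (99|5). Reduce: 99 ≡ 4 (mod 5). Now have (4|5).
Factor out 2: 4 = 2^2. Since 5 ≡ 5 (mod 8), (2|5) = -1, and (2|5)^2 = +1. Now have (1|5).
(1|5) = 1. Collecting the sign factors: 1.
The Legendre symbol is 1, so x^2 ≡ 10741 (mod 6619) has solution.

yes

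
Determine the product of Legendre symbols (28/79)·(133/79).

By multiplicativity, (28·133/79) = (28/79)·(133/79).
First factor (28/79):
(28/79)
  = (7/79)    [79 ≡ 7 mod 8 ⇒ (2/79)^2 = +1]
  = -(79/7)    [QR: both ≡ 3 mod 4, sign flips]
  = -(2/7)    [79 ≡ 2 mod 7]
  = -(1/7)    [7 ≡ 7 mod 8 ⇒ (2/7) = +1]
  = -1    [(1/7) = 1]
Second factor (133/79):
(133/79)
  = (54/79)    [133 ≡ 54 mod 79]
  = (27/79)    [79 ≡ 7 mod 8 ⇒ (2/79) = +1]
  = -(79/27)    [QR: both ≡ 3 mod 4, sign flips]
  = -(25/27)    [79 ≡ 25 mod 27]
  = -(27/25)    [QR: 25 ≡ 1 mod 4, sign kept]
  = -(2/25)    [27 ≡ 2 mod 25]
  = -(1/25)    [25 ≡ 1 mod 8 ⇒ (2/25) = +1]
  = -1    [(1/25) = 1]
Product: (-1)·(-1) = 1.

1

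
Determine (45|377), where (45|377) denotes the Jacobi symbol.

45 ≡ 1 (mod 4), so quadratic reciprocity gives (45|377) = (377|45). Reduce: 377 ≡ 17 (mod 45). Now have (17|45).
17 ≡ 1 (mod 4), so quadratic reciprocity gives (17|45) = (45|17). Reduce: 45 ≡ 11 (mod 17). Now have (11|17).
17 ≡ 1 (mod 4), so quadratic reciprocity gives (11|17) = (17|11). Reduce: 17 ≡ 6 (mod 11). Now have (6|11).
Factor out 2: 6 = 2·3. Since 11 ≡ 3 (mod 8), (2|11) = -1. Now have -(3|11).
Both 3 ≡ 3 and 11 ≡ 3 (mod 4), so reciprocity gives (3|11) = -(11|3). Reduce: 11 ≡ 2 (mod 3). Now have (2|3).
Factor out 2: 2 = 2. Since 3 ≡ 3 (mod 8), (2|3) = -1. Now have -(1|3).
(1|3) = 1. Collecting the sign factors: -1.

-1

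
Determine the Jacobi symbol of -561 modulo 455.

(-561/455)
  = -(561/455)    [455 ≡ 3 mod 4 ⇒ (-1/455) = -1]
  = -(106/455)    [561 ≡ 106 mod 455]
  = -(53/455)    [455 ≡ 7 mod 8 ⇒ (2/455) = +1]
  = -(455/53)    [QR: 53 ≡ 1 mod 4, sign kept]
  = -(31/53)    [455 ≡ 31 mod 53]
  = -(53/31)    [QR: 53 ≡ 1 mod 4, sign kept]
  = -(22/31)    [53 ≡ 22 mod 31]
  = -(11/31)    [31 ≡ 7 mod 8 ⇒ (2/31) = +1]
  = (31/11)    [QR: both ≡ 3 mod 4, sign flips]
  = (9/11)    [31 ≡ 9 mod 11]
  = (11/9)    [QR: 9 ≡ 1 mod 4, sign kept]
  = (2/9)    [11 ≡ 2 mod 9]
  = (1/9)    [9 ≡ 1 mod 8 ⇒ (2/9) = +1]
  = 1    [(1/9) = 1]

1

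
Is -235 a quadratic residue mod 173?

no

Pull out -1: (-235/173) = (-1/173)·(235/173). Since 173 ≡ 1 (mod 4), (-1/173) = +1. Now have (235/173).
Reduce the numerator: 235 ≡ 62 (mod 173), so (235/173) = (62/173).
Factor out 2: 62 = 2·31. Since 173 ≡ 5 (mod 8), (2/173) = -1. Now have -(31/173).
173 ≡ 1 (mod 4), so quadratic reciprocity gives (31/173) = (173/31). Reduce: 173 ≡ 18 (mod 31). Now have -(18/31).
Factor out 2: 18 = 2·9. Since 31 ≡ 7 (mod 8), (2/31) = +1. Now have -(9/31).
9 ≡ 1 (mod 4), so quadratic reciprocity gives (9/31) = (31/9). Reduce: 31 ≡ 4 (mod 9). Now have -(4/9).
Factor out 2: 4 = 2^2. Since 9 ≡ 1 (mod 8), (2/9) = +1, and (2/9)^2 = +1. Now have -(1/9).
(1/9) = 1. Collecting the sign factors: -1.
The Legendre symbol is -1, so x^2 ≡ -235 (mod 173) has no solution.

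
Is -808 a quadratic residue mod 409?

(-808|409)
  = (808|409)    [409 ≡ 1 mod 4 ⇒ (-1|409) = +1]
  = (399|409)    [808 ≡ 399 mod 409]
  = (409|399)    [QR: 409 ≡ 1 mod 4, sign kept]
  = (10|399)    [409 ≡ 10 mod 399]
  = (5|399)    [399 ≡ 7 mod 8 ⇒ (2|399) = +1]
  = (399|5)    [QR: 5 ≡ 1 mod 4, sign kept]
  = (4|5)    [399 ≡ 4 mod 5]
  = (1|5)    [5 ≡ 5 mod 8 ⇒ (2|5)^2 = +1]
  = 1    [(1|5) = 1]
The Legendre symbol is 1, so x^2 ≡ -808 (mod 409) has solution.

yes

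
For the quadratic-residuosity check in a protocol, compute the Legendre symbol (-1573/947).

1

Pull out -1: (-1573/947) = (-1/947)·(1573/947). Since 947 ≡ 3 (mod 4), (-1/947) = -1. Now have -(1573/947).
Reduce the numerator: 1573 ≡ 626 (mod 947), so (1573/947) = (626/947).
Factor out 2: 626 = 2·313. Since 947 ≡ 3 (mod 8), (2/947) = -1. Now have (313/947).
313 ≡ 1 (mod 4), so quadratic reciprocity gives (313/947) = (947/313). Reduce: 947 ≡ 8 (mod 313). Now have (8/313).
Factor out 2: 8 = 2^3. Since 313 ≡ 1 (mod 8), (2/313) = +1, and (2/313)^3 = +1. Now have (1/313).
(1/313) = 1. Collecting the sign factors: 1.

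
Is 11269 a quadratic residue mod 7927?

yes

Reduce the numerator: 11269 ≡ 3342 (mod 7927), so (11269/7927) = (3342/7927).
Factor out 2: 3342 = 2·1671. Since 7927 ≡ 7 (mod 8), (2/7927) = +1. Now have (1671/7927).
Both 1671 ≡ 3 and 7927 ≡ 3 (mod 4), so reciprocity gives (1671/7927) = -(7927/1671). Reduce: 7927 ≡ 1243 (mod 1671). Now have -(1243/1671).
Both 1243 ≡ 3 and 1671 ≡ 3 (mod 4), so reciprocity gives (1243/1671) = -(1671/1243). Reduce: 1671 ≡ 428 (mod 1243). Now have (428/1243).
Factor out 2: 428 = 2^2·107. Since 1243 ≡ 3 (mod 8), (2/1243) = -1, and (2/1243)^2 = +1. Now have (107/1243).
Both 107 ≡ 3 and 1243 ≡ 3 (mod 4), so reciprocity gives (107/1243) = -(1243/107). Reduce: 1243 ≡ 66 (mod 107). Now have -(66/107).
Factor out 2: 66 = 2·33. Since 107 ≡ 3 (mod 8), (2/107) = -1. Now have (33/107).
33 ≡ 1 (mod 4), so quadratic reciprocity gives (33/107) = (107/33). Reduce: 107 ≡ 8 (mod 33). Now have (8/33).
Factor out 2: 8 = 2^3. Since 33 ≡ 1 (mod 8), (2/33) = +1, and (2/33)^3 = +1. Now have (1/33).
(1/33) = 1. Collecting the sign factors: 1.
The Legendre symbol is 1, so x^2 ≡ 11269 (mod 7927) has solution.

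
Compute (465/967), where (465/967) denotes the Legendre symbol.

1

465 ≡ 1 (mod 4), so quadratic reciprocity gives (465/967) = (967/465). Reduce: 967 ≡ 37 (mod 465). Now have (37/465).
37 ≡ 1 (mod 4), so quadratic reciprocity gives (37/465) = (465/37). Reduce: 465 ≡ 21 (mod 37). Now have (21/37).
21 ≡ 1 (mod 4), so quadratic reciprocity gives (21/37) = (37/21). Reduce: 37 ≡ 16 (mod 21). Now have (16/21).
Factor out 2: 16 = 2^4. Since 21 ≡ 5 (mod 8), (2/21) = -1, and (2/21)^4 = +1. Now have (1/21).
(1/21) = 1. Collecting the sign factors: 1.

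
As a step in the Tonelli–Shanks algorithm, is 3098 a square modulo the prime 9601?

no

(3098/9601)
  = (1549/9601)    [9601 ≡ 1 mod 8 ⇒ (2/9601) = +1]
  = (9601/1549)    [QR: 1549 ≡ 1 mod 4, sign kept]
  = (307/1549)    [9601 ≡ 307 mod 1549]
  = (1549/307)    [QR: 1549 ≡ 1 mod 4, sign kept]
  = (14/307)    [1549 ≡ 14 mod 307]
  = -(7/307)    [307 ≡ 3 mod 8 ⇒ (2/307) = -1]
  = (307/7)    [QR: both ≡ 3 mod 4, sign flips]
  = (6/7)    [307 ≡ 6 mod 7]
  = (3/7)    [7 ≡ 7 mod 8 ⇒ (2/7) = +1]
  = -(7/3)    [QR: both ≡ 3 mod 4, sign flips]
  = -(1/3)    [7 ≡ 1 mod 3]
  = -1    [(1/3) = 1]
(3098/9601) = -1, and 9601 is prime, so 3098 is not a quadratic residue mod 9601.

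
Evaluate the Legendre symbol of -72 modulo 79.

(-72/79)
  = -(72/79)    [79 ≡ 3 mod 4 ⇒ (-1/79) = -1]
  = -(9/79)    [79 ≡ 7 mod 8 ⇒ (2/79)^3 = +1]
  = -(79/9)    [QR: 9 ≡ 1 mod 4, sign kept]
  = -(7/9)    [79 ≡ 7 mod 9]
  = -(9/7)    [QR: 9 ≡ 1 mod 4, sign kept]
  = -(2/7)    [9 ≡ 2 mod 7]
  = -(1/7)    [7 ≡ 7 mod 8 ⇒ (2/7) = +1]
  = -1    [(1/7) = 1]

-1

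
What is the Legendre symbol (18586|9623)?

(18586|9623)
  = (8963|9623)    [18586 ≡ 8963 mod 9623]
  = -(9623|8963)    [QR: both ≡ 3 mod 4, sign flips]
  = -(660|8963)    [9623 ≡ 660 mod 8963]
  = -(165|8963)    [8963 ≡ 3 mod 8 ⇒ (2|8963)^2 = +1]
  = -(8963|165)    [QR: 165 ≡ 1 mod 4, sign kept]
  = -(53|165)    [8963 ≡ 53 mod 165]
  = -(165|53)    [QR: 53 ≡ 1 mod 4, sign kept]
  = -(6|53)    [165 ≡ 6 mod 53]
  = (3|53)    [53 ≡ 5 mod 8 ⇒ (2|53) = -1]
  = (53|3)    [QR: 53 ≡ 1 mod 4, sign kept]
  = (2|3)    [53 ≡ 2 mod 3]
  = -(1|3)    [3 ≡ 3 mod 8 ⇒ (2|3) = -1]
  = -1    [(1|3) = 1]

-1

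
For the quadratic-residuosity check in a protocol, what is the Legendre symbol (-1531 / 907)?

(-1531 / 907)
  = (283 / 907)    [-1531 ≡ 283 mod 907]
  = -(907 / 283)    [QR: both ≡ 3 mod 4, sign flips]
  = -(58 / 283)    [907 ≡ 58 mod 283]
  = (29 / 283)    [283 ≡ 3 mod 8 ⇒ (2 / 283) = -1]
  = (283 / 29)    [QR: 29 ≡ 1 mod 4, sign kept]
  = (22 / 29)    [283 ≡ 22 mod 29]
  = -(11 / 29)    [29 ≡ 5 mod 8 ⇒ (2 / 29) = -1]
  = -(29 / 11)    [QR: 29 ≡ 1 mod 4, sign kept]
  = -(7 / 11)    [29 ≡ 7 mod 11]
  = (11 / 7)    [QR: both ≡ 3 mod 4, sign flips]
  = (4 / 7)    [11 ≡ 4 mod 7]
  = (1 / 7)    [7 ≡ 7 mod 8 ⇒ (2 / 7)^2 = +1]
  = 1    [(1 / 7) = 1]

1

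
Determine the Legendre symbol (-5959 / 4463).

(-5959 / 4463)
  = (2967 / 4463)    [-5959 ≡ 2967 mod 4463]
  = -(4463 / 2967)    [QR: both ≡ 3 mod 4, sign flips]
  = -(1496 / 2967)    [4463 ≡ 1496 mod 2967]
  = -(187 / 2967)    [2967 ≡ 7 mod 8 ⇒ (2 / 2967)^3 = +1]
  = (2967 / 187)    [QR: both ≡ 3 mod 4, sign flips]
  = (162 / 187)    [2967 ≡ 162 mod 187]
  = -(81 / 187)    [187 ≡ 3 mod 8 ⇒ (2 / 187) = -1]
  = -(187 / 81)    [QR: 81 ≡ 1 mod 4, sign kept]
  = -(25 / 81)    [187 ≡ 25 mod 81]
  = -(81 / 25)    [QR: 25 ≡ 1 mod 4, sign kept]
  = -(6 / 25)    [81 ≡ 6 mod 25]
  = -(3 / 25)    [25 ≡ 1 mod 8 ⇒ (2 / 25) = +1]
  = -(25 / 3)    [QR: 25 ≡ 1 mod 4, sign kept]
  = -(1 / 3)    [25 ≡ 1 mod 3]
  = -1    [(1 / 3) = 1]

-1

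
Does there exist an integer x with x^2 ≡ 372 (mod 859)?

(372/859)
  = (93/859)    [859 ≡ 3 mod 8 ⇒ (2/859)^2 = +1]
  = (859/93)    [QR: 93 ≡ 1 mod 4, sign kept]
  = (22/93)    [859 ≡ 22 mod 93]
  = -(11/93)    [93 ≡ 5 mod 8 ⇒ (2/93) = -1]
  = -(93/11)    [QR: 93 ≡ 1 mod 4, sign kept]
  = -(5/11)    [93 ≡ 5 mod 11]
  = -(11/5)    [QR: 5 ≡ 1 mod 4, sign kept]
  = -(1/5)    [11 ≡ 1 mod 5]
  = -1    [(1/5) = 1]
The Legendre symbol is -1, so x^2 ≡ 372 (mod 859) has no solution.

no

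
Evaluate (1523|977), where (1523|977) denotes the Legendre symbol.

(1523|977)
  = (546|977)    [1523 ≡ 546 mod 977]
  = (273|977)    [977 ≡ 1 mod 8 ⇒ (2|977) = +1]
  = (977|273)    [QR: 273 ≡ 1 mod 4, sign kept]
  = (158|273)    [977 ≡ 158 mod 273]
  = (79|273)    [273 ≡ 1 mod 8 ⇒ (2|273) = +1]
  = (273|79)    [QR: 273 ≡ 1 mod 4, sign kept]
  = (36|79)    [273 ≡ 36 mod 79]
  = (9|79)    [79 ≡ 7 mod 8 ⇒ (2|79)^2 = +1]
  = (79|9)    [QR: 9 ≡ 1 mod 4, sign kept]
  = (7|9)    [79 ≡ 7 mod 9]
  = (9|7)    [QR: 9 ≡ 1 mod 4, sign kept]
  = (2|7)    [9 ≡ 2 mod 7]
  = (1|7)    [7 ≡ 7 mod 8 ⇒ (2|7) = +1]
  = 1    [(1|7) = 1]

1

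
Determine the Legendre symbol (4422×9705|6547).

By multiplicativity, (4422·9705|6547) = (4422|6547)·(9705|6547).
First factor (4422|6547):
(4422|6547)
  = -(2211|6547)    [6547 ≡ 3 mod 8 ⇒ (2|6547) = -1]
  = (6547|2211)    [QR: both ≡ 3 mod 4, sign flips]
  = (2125|2211)    [6547 ≡ 2125 mod 2211]
  = (2211|2125)    [QR: 2125 ≡ 1 mod 4, sign kept]
  = (86|2125)    [2211 ≡ 86 mod 2125]
  = -(43|2125)    [2125 ≡ 5 mod 8 ⇒ (2|2125) = -1]
  = -(2125|43)    [QR: 2125 ≡ 1 mod 4, sign kept]
  = -(18|43)    [2125 ≡ 18 mod 43]
  = (9|43)    [43 ≡ 3 mod 8 ⇒ (2|43) = -1]
  = (43|9)    [QR: 9 ≡ 1 mod 4, sign kept]
  = (7|9)    [43 ≡ 7 mod 9]
  = (9|7)    [QR: 9 ≡ 1 mod 4, sign kept]
  = (2|7)    [9 ≡ 2 mod 7]
  = (1|7)    [7 ≡ 7 mod 8 ⇒ (2|7) = +1]
  = 1    [(1|7) = 1]
Second factor (9705|6547):
(9705|6547)
  = (3158|6547)    [9705 ≡ 3158 mod 6547]
  = -(1579|6547)    [6547 ≡ 3 mod 8 ⇒ (2|6547) = -1]
  = (6547|1579)    [QR: both ≡ 3 mod 4, sign flips]
  = (231|1579)    [6547 ≡ 231 mod 1579]
  = -(1579|231)    [QR: both ≡ 3 mod 4, sign flips]
  = -(193|231)    [1579 ≡ 193 mod 231]
  = -(231|193)    [QR: 193 ≡ 1 mod 4, sign kept]
  = -(38|193)    [231 ≡ 38 mod 193]
  = -(19|193)    [193 ≡ 1 mod 8 ⇒ (2|193) = +1]
  = -(193|19)    [QR: 193 ≡ 1 mod 4, sign kept]
  = -(3|19)    [193 ≡ 3 mod 19]
  = (19|3)    [QR: both ≡ 3 mod 4, sign flips]
  = (1|3)    [19 ≡ 1 mod 3]
  = 1    [(1|3) = 1]
Product: (1)·(1) = 1.

1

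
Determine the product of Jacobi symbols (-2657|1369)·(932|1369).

By multiplicativity, (-2657·932|1369) = (-2657|1369)·(932|1369).
First factor (-2657|1369):
(-2657|1369)
  = (81|1369)    [-2657 ≡ 81 mod 1369]
  = (1369|81)    [QR: 81 ≡ 1 mod 4, sign kept]
  = (73|81)    [1369 ≡ 73 mod 81]
  = (81|73)    [QR: 73 ≡ 1 mod 4, sign kept]
  = (8|73)    [81 ≡ 8 mod 73]
  = (1|73)    [73 ≡ 1 mod 8 ⇒ (2|73)^3 = +1]
  = 1    [(1|73) = 1]
Second factor (932|1369):
(932|1369)
  = (233|1369)    [1369 ≡ 1 mod 8 ⇒ (2|1369)^2 = +1]
  = (1369|233)    [QR: 233 ≡ 1 mod 4, sign kept]
  = (204|233)    [1369 ≡ 204 mod 233]
  = (51|233)    [233 ≡ 1 mod 8 ⇒ (2|233)^2 = +1]
  = (233|51)    [QR: 233 ≡ 1 mod 4, sign kept]
  = (29|51)    [233 ≡ 29 mod 51]
  = (51|29)    [QR: 29 ≡ 1 mod 4, sign kept]
  = (22|29)    [51 ≡ 22 mod 29]
  = -(11|29)    [29 ≡ 5 mod 8 ⇒ (2|29) = -1]
  = -(29|11)    [QR: 29 ≡ 1 mod 4, sign kept]
  = -(7|11)    [29 ≡ 7 mod 11]
  = (11|7)    [QR: both ≡ 3 mod 4, sign flips]
  = (4|7)    [11 ≡ 4 mod 7]
  = (1|7)    [7 ≡ 7 mod 8 ⇒ (2|7)^2 = +1]
  = 1    [(1|7) = 1]
Product: (1)·(1) = 1.

1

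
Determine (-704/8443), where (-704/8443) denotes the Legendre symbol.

-1

Reduce the numerator: -704 ≡ 7739 (mod 8443), so (-704/8443) = (7739/8443).
Both 7739 ≡ 3 and 8443 ≡ 3 (mod 4), so reciprocity gives (7739/8443) = -(8443/7739). Reduce: 8443 ≡ 704 (mod 7739). Now have -(704/7739).
Factor out 2: 704 = 2^6·11. Since 7739 ≡ 3 (mod 8), (2/7739) = -1, and (2/7739)^6 = +1. Now have -(11/7739).
Both 11 ≡ 3 and 7739 ≡ 3 (mod 4), so reciprocity gives (11/7739) = -(7739/11). Reduce: 7739 ≡ 6 (mod 11). Now have (6/11).
Factor out 2: 6 = 2·3. Since 11 ≡ 3 (mod 8), (2/11) = -1. Now have -(3/11).
Both 3 ≡ 3 and 11 ≡ 3 (mod 4), so reciprocity gives (3/11) = -(11/3). Reduce: 11 ≡ 2 (mod 3). Now have (2/3).
Factor out 2: 2 = 2. Since 3 ≡ 3 (mod 8), (2/3) = -1. Now have -(1/3).
(1/3) = 1. Collecting the sign factors: -1.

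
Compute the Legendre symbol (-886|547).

(-886|547)
  = -(886|547)    [547 ≡ 3 mod 4 ⇒ (-1|547) = -1]
  = -(339|547)    [886 ≡ 339 mod 547]
  = (547|339)    [QR: both ≡ 3 mod 4, sign flips]
  = (208|339)    [547 ≡ 208 mod 339]
  = (13|339)    [339 ≡ 3 mod 8 ⇒ (2|339)^4 = +1]
  = (339|13)    [QR: 13 ≡ 1 mod 4, sign kept]
  = (1|13)    [339 ≡ 1 mod 13]
  = 1    [(1|13) = 1]

1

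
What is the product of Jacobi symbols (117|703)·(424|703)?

-1

By multiplicativity, (117·424|703) = (117|703)·(424|703).
First factor (117|703):
(117|703)
  = (703|117)    [QR: 117 ≡ 1 mod 4, sign kept]
  = (1|117)    [703 ≡ 1 mod 117]
  = 1    [(1|117) = 1]
Second factor (424|703):
(424|703)
  = (53|703)    [703 ≡ 7 mod 8 ⇒ (2|703)^3 = +1]
  = (703|53)    [QR: 53 ≡ 1 mod 4, sign kept]
  = (14|53)    [703 ≡ 14 mod 53]
  = -(7|53)    [53 ≡ 5 mod 8 ⇒ (2|53) = -1]
  = -(53|7)    [QR: 53 ≡ 1 mod 4, sign kept]
  = -(4|7)    [53 ≡ 4 mod 7]
  = -(1|7)    [7 ≡ 7 mod 8 ⇒ (2|7)^2 = +1]
  = -1    [(1|7) = 1]
Product: (1)·(-1) = -1.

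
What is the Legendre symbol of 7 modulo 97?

-1

97 ≡ 1 (mod 4), so quadratic reciprocity gives (7|97) = (97|7). Reduce: 97 ≡ 6 (mod 7). Now have (6|7).
Factor out 2: 6 = 2·3. Since 7 ≡ 7 (mod 8), (2|7) = +1. Now have (3|7).
Both 3 ≡ 3 and 7 ≡ 3 (mod 4), so reciprocity gives (3|7) = -(7|3). Reduce: 7 ≡ 1 (mod 3). Now have -(1|3).
(1|3) = 1. Collecting the sign factors: -1.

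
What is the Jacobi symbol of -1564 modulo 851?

0

(-1564/851)
  = (138/851)    [-1564 ≡ 138 mod 851]
  = -(69/851)    [851 ≡ 3 mod 8 ⇒ (2/851) = -1]
  = -(851/69)    [QR: 69 ≡ 1 mod 4, sign kept]
  = -(23/69)    [851 ≡ 23 mod 69]
  = -(69/23)    [QR: 69 ≡ 1 mod 4, sign kept]
  = -(0/23)    [69 ≡ 0 mod 23]
  = 0    [numerator 0, gcd > 1]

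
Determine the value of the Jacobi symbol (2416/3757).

-1

(2416/3757)
  = (151/3757)    [3757 ≡ 5 mod 8 ⇒ (2/3757)^4 = +1]
  = (3757/151)    [QR: 3757 ≡ 1 mod 4, sign kept]
  = (133/151)    [3757 ≡ 133 mod 151]
  = (151/133)    [QR: 133 ≡ 1 mod 4, sign kept]
  = (18/133)    [151 ≡ 18 mod 133]
  = -(9/133)    [133 ≡ 5 mod 8 ⇒ (2/133) = -1]
  = -(133/9)    [QR: 9 ≡ 1 mod 4, sign kept]
  = -(7/9)    [133 ≡ 7 mod 9]
  = -(9/7)    [QR: 9 ≡ 1 mod 4, sign kept]
  = -(2/7)    [9 ≡ 2 mod 7]
  = -(1/7)    [7 ≡ 7 mod 8 ⇒ (2/7) = +1]
  = -1    [(1/7) = 1]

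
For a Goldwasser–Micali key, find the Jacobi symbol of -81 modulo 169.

(-81|169)
  = (88|169)    [-81 ≡ 88 mod 169]
  = (11|169)    [169 ≡ 1 mod 8 ⇒ (2|169)^3 = +1]
  = (169|11)    [QR: 169 ≡ 1 mod 4, sign kept]
  = (4|11)    [169 ≡ 4 mod 11]
  = (1|11)    [11 ≡ 3 mod 8 ⇒ (2|11)^2 = +1]
  = 1    [(1|11) = 1]

1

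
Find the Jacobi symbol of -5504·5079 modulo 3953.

By multiplicativity, (-5504·5079/3953) = (-5504/3953)·(5079/3953).
First factor (-5504/3953):
(-5504/3953)
  = (5504/3953)    [3953 ≡ 1 mod 4 ⇒ (-1/3953) = +1]
  = (1551/3953)    [5504 ≡ 1551 mod 3953]
  = (3953/1551)    [QR: 3953 ≡ 1 mod 4, sign kept]
  = (851/1551)    [3953 ≡ 851 mod 1551]
  = -(1551/851)    [QR: both ≡ 3 mod 4, sign flips]
  = -(700/851)    [1551 ≡ 700 mod 851]
  = -(175/851)    [851 ≡ 3 mod 8 ⇒ (2/851)^2 = +1]
  = (851/175)    [QR: both ≡ 3 mod 4, sign flips]
  = (151/175)    [851 ≡ 151 mod 175]
  = -(175/151)    [QR: both ≡ 3 mod 4, sign flips]
  = -(24/151)    [175 ≡ 24 mod 151]
  = -(3/151)    [151 ≡ 7 mod 8 ⇒ (2/151)^3 = +1]
  = (151/3)    [QR: both ≡ 3 mod 4, sign flips]
  = (1/3)    [151 ≡ 1 mod 3]
  = 1    [(1/3) = 1]
Second factor (5079/3953):
(5079/3953)
  = (1126/3953)    [5079 ≡ 1126 mod 3953]
  = (563/3953)    [3953 ≡ 1 mod 8 ⇒ (2/3953) = +1]
  = (3953/563)    [QR: 3953 ≡ 1 mod 4, sign kept]
  = (12/563)    [3953 ≡ 12 mod 563]
  = (3/563)    [563 ≡ 3 mod 8 ⇒ (2/563)^2 = +1]
  = -(563/3)    [QR: both ≡ 3 mod 4, sign flips]
  = -(2/3)    [563 ≡ 2 mod 3]
  = (1/3)    [3 ≡ 3 mod 8 ⇒ (2/3) = -1]
  = 1    [(1/3) = 1]
Product: (1)·(1) = 1.

1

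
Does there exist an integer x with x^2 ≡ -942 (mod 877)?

Reduce the numerator: -942 ≡ 812 (mod 877), so (-942/877) = (812/877).
Factor out 2: 812 = 2^2·203. Since 877 ≡ 5 (mod 8), (2/877) = -1, and (2/877)^2 = +1. Now have (203/877).
877 ≡ 1 (mod 4), so quadratic reciprocity gives (203/877) = (877/203). Reduce: 877 ≡ 65 (mod 203). Now have (65/203).
65 ≡ 1 (mod 4), so quadratic reciprocity gives (65/203) = (203/65). Reduce: 203 ≡ 8 (mod 65). Now have (8/65).
Factor out 2: 8 = 2^3. Since 65 ≡ 1 (mod 8), (2/65) = +1, and (2/65)^3 = +1. Now have (1/65).
(1/65) = 1. Collecting the sign factors: 1.
(-942/877) = 1, and 877 is prime, so -942 is a quadratic residue mod 877.

yes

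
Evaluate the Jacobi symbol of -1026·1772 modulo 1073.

By multiplicativity, (-1026·1772|1073) = (-1026|1073)·(1772|1073).
First factor (-1026|1073):
(-1026|1073)
  = (1026|1073)    [1073 ≡ 1 mod 4 ⇒ (-1|1073) = +1]
  = (513|1073)    [1073 ≡ 1 mod 8 ⇒ (2|1073) = +1]
  = (1073|513)    [QR: 513 ≡ 1 mod 4, sign kept]
  = (47|513)    [1073 ≡ 47 mod 513]
  = (513|47)    [QR: 513 ≡ 1 mod 4, sign kept]
  = (43|47)    [513 ≡ 43 mod 47]
  = -(47|43)    [QR: both ≡ 3 mod 4, sign flips]
  = -(4|43)    [47 ≡ 4 mod 43]
  = -(1|43)    [43 ≡ 3 mod 8 ⇒ (2|43)^2 = +1]
  = -1    [(1|43) = 1]
Second factor (1772|1073):
(1772|1073)
  = (699|1073)    [1772 ≡ 699 mod 1073]
  = (1073|699)    [QR: 1073 ≡ 1 mod 4, sign kept]
  = (374|699)    [1073 ≡ 374 mod 699]
  = -(187|699)    [699 ≡ 3 mod 8 ⇒ (2|699) = -1]
  = (699|187)    [QR: both ≡ 3 mod 4, sign flips]
  = (138|187)    [699 ≡ 138 mod 187]
  = -(69|187)    [187 ≡ 3 mod 8 ⇒ (2|187) = -1]
  = -(187|69)    [QR: 69 ≡ 1 mod 4, sign kept]
  = -(49|69)    [187 ≡ 49 mod 69]
  = -(69|49)    [QR: 49 ≡ 1 mod 4, sign kept]
  = -(20|49)    [69 ≡ 20 mod 49]
  = -(5|49)    [49 ≡ 1 mod 8 ⇒ (2|49)^2 = +1]
  = -(49|5)    [QR: 5 ≡ 1 mod 4, sign kept]
  = -(4|5)    [49 ≡ 4 mod 5]
  = -(1|5)    [5 ≡ 5 mod 8 ⇒ (2|5)^2 = +1]
  = -1    [(1|5) = 1]
Product: (-1)·(-1) = 1.

1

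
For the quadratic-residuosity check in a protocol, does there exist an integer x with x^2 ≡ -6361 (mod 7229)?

yes

(-6361/7229)
  = (6361/7229)    [7229 ≡ 1 mod 4 ⇒ (-1/7229) = +1]
  = (7229/6361)    [QR: 6361 ≡ 1 mod 4, sign kept]
  = (868/6361)    [7229 ≡ 868 mod 6361]
  = (217/6361)    [6361 ≡ 1 mod 8 ⇒ (2/6361)^2 = +1]
  = (6361/217)    [QR: 217 ≡ 1 mod 4, sign kept]
  = (68/217)    [6361 ≡ 68 mod 217]
  = (17/217)    [217 ≡ 1 mod 8 ⇒ (2/217)^2 = +1]
  = (217/17)    [QR: 17 ≡ 1 mod 4, sign kept]
  = (13/17)    [217 ≡ 13 mod 17]
  = (17/13)    [QR: 13 ≡ 1 mod 4, sign kept]
  = (4/13)    [17 ≡ 4 mod 13]
  = (1/13)    [13 ≡ 5 mod 8 ⇒ (2/13)^2 = +1]
  = 1    [(1/13) = 1]
(-6361/7229) = 1, and 7229 is prime, so -6361 is a quadratic residue mod 7229.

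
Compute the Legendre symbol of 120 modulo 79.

-1

(120 / 79)
  = (41 / 79)    [120 ≡ 41 mod 79]
  = (79 / 41)    [QR: 41 ≡ 1 mod 4, sign kept]
  = (38 / 41)    [79 ≡ 38 mod 41]
  = (19 / 41)    [41 ≡ 1 mod 8 ⇒ (2 / 41) = +1]
  = (41 / 19)    [QR: 41 ≡ 1 mod 4, sign kept]
  = (3 / 19)    [41 ≡ 3 mod 19]
  = -(19 / 3)    [QR: both ≡ 3 mod 4, sign flips]
  = -(1 / 3)    [19 ≡ 1 mod 3]
  = -1    [(1 / 3) = 1]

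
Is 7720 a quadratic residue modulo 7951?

Factor out 2: 7720 = 2^3·965. Since 7951 ≡ 7 (mod 8), (2/7951) = +1, and (2/7951)^3 = +1. Now have (965/7951).
965 ≡ 1 (mod 4), so quadratic reciprocity gives (965/7951) = (7951/965). Reduce: 7951 ≡ 231 (mod 965). Now have (231/965).
965 ≡ 1 (mod 4), so quadratic reciprocity gives (231/965) = (965/231). Reduce: 965 ≡ 41 (mod 231). Now have (41/231).
41 ≡ 1 (mod 4), so quadratic reciprocity gives (41/231) = (231/41). Reduce: 231 ≡ 26 (mod 41). Now have (26/41).
Factor out 2: 26 = 2·13. Since 41 ≡ 1 (mod 8), (2/41) = +1. Now have (13/41).
13 ≡ 1 (mod 4), so quadratic reciprocity gives (13/41) = (41/13). Reduce: 41 ≡ 2 (mod 13). Now have (2/13).
Factor out 2: 2 = 2. Since 13 ≡ 5 (mod 8), (2/13) = -1. Now have -(1/13).
(1/13) = 1. Collecting the sign factors: -1.
The Legendre symbol is -1, so x^2 ≡ 7720 (mod 7951) has no solution.

no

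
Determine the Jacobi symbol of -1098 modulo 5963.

1

(-1098|5963)
  = -(1098|5963)    [5963 ≡ 3 mod 4 ⇒ (-1|5963) = -1]
  = (549|5963)    [5963 ≡ 3 mod 8 ⇒ (2|5963) = -1]
  = (5963|549)    [QR: 549 ≡ 1 mod 4, sign kept]
  = (473|549)    [5963 ≡ 473 mod 549]
  = (549|473)    [QR: 473 ≡ 1 mod 4, sign kept]
  = (76|473)    [549 ≡ 76 mod 473]
  = (19|473)    [473 ≡ 1 mod 8 ⇒ (2|473)^2 = +1]
  = (473|19)    [QR: 473 ≡ 1 mod 4, sign kept]
  = (17|19)    [473 ≡ 17 mod 19]
  = (19|17)    [QR: 17 ≡ 1 mod 4, sign kept]
  = (2|17)    [19 ≡ 2 mod 17]
  = (1|17)    [17 ≡ 1 mod 8 ⇒ (2|17) = +1]
  = 1    [(1|17) = 1]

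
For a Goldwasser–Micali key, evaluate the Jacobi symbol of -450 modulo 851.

1

(-450/851)
  = (401/851)    [-450 ≡ 401 mod 851]
  = (851/401)    [QR: 401 ≡ 1 mod 4, sign kept]
  = (49/401)    [851 ≡ 49 mod 401]
  = (401/49)    [QR: 49 ≡ 1 mod 4, sign kept]
  = (9/49)    [401 ≡ 9 mod 49]
  = (49/9)    [QR: 9 ≡ 1 mod 4, sign kept]
  = (4/9)    [49 ≡ 4 mod 9]
  = (1/9)    [9 ≡ 1 mod 8 ⇒ (2/9)^2 = +1]
  = 1    [(1/9) = 1]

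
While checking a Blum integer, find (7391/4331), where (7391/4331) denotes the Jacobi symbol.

(7391/4331)
  = (3060/4331)    [7391 ≡ 3060 mod 4331]
  = (765/4331)    [4331 ≡ 3 mod 8 ⇒ (2/4331)^2 = +1]
  = (4331/765)    [QR: 765 ≡ 1 mod 4, sign kept]
  = (506/765)    [4331 ≡ 506 mod 765]
  = -(253/765)    [765 ≡ 5 mod 8 ⇒ (2/765) = -1]
  = -(765/253)    [QR: 253 ≡ 1 mod 4, sign kept]
  = -(6/253)    [765 ≡ 6 mod 253]
  = (3/253)    [253 ≡ 5 mod 8 ⇒ (2/253) = -1]
  = (253/3)    [QR: 253 ≡ 1 mod 4, sign kept]
  = (1/3)    [253 ≡ 1 mod 3]
  = 1    [(1/3) = 1]

1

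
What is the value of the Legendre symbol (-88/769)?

Pull out -1: (-88/769) = (-1/769)·(88/769). Since 769 ≡ 1 (mod 4), (-1/769) = +1. Now have (88/769).
Factor out 2: 88 = 2^3·11. Since 769 ≡ 1 (mod 8), (2/769) = +1, and (2/769)^3 = +1. Now have (11/769).
769 ≡ 1 (mod 4), so quadratic reciprocity gives (11/769) = (769/11). Reduce: 769 ≡ 10 (mod 11). Now have (10/11).
Factor out 2: 10 = 2·5. Since 11 ≡ 3 (mod 8), (2/11) = -1. Now have -(5/11).
5 ≡ 1 (mod 4), so quadratic reciprocity gives (5/11) = (11/5). Reduce: 11 ≡ 1 (mod 5). Now have -(1/5).
(1/5) = 1. Collecting the sign factors: -1.

-1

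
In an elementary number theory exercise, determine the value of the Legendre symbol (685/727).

1

685 ≡ 1 (mod 4), so quadratic reciprocity gives (685/727) = (727/685). Reduce: 727 ≡ 42 (mod 685). Now have (42/685).
Factor out 2: 42 = 2·21. Since 685 ≡ 5 (mod 8), (2/685) = -1. Now have -(21/685).
21 ≡ 1 (mod 4), so quadratic reciprocity gives (21/685) = (685/21). Reduce: 685 ≡ 13 (mod 21). Now have -(13/21).
13 ≡ 1 (mod 4), so quadratic reciprocity gives (13/21) = (21/13). Reduce: 21 ≡ 8 (mod 13). Now have -(8/13).
Factor out 2: 8 = 2^3. Since 13 ≡ 5 (mod 8), (2/13) = -1, and (2/13)^3 = -1. Now have (1/13).
(1/13) = 1. Collecting the sign factors: 1.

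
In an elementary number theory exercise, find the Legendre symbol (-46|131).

-1

Pull out -1: (-46|131) = (-1|131)·(46|131). Since 131 ≡ 3 (mod 4), (-1|131) = -1. Now have -(46|131).
Factor out 2: 46 = 2·23. Since 131 ≡ 3 (mod 8), (2|131) = -1. Now have (23|131).
Both 23 ≡ 3 and 131 ≡ 3 (mod 4), so reciprocity gives (23|131) = -(131|23). Reduce: 131 ≡ 16 (mod 23). Now have -(16|23).
Factor out 2: 16 = 2^4. Since 23 ≡ 7 (mod 8), (2|23) = +1, and (2|23)^4 = +1. Now have -(1|23).
(1|23) = 1. Collecting the sign factors: -1.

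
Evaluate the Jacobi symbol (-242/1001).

0

Reduce the numerator: -242 ≡ 759 (mod 1001), so (-242/1001) = (759/1001).
1001 ≡ 1 (mod 4), so quadratic reciprocity gives (759/1001) = (1001/759). Reduce: 1001 ≡ 242 (mod 759). Now have (242/759).
Factor out 2: 242 = 2·121. Since 759 ≡ 7 (mod 8), (2/759) = +1. Now have (121/759).
121 ≡ 1 (mod 4), so quadratic reciprocity gives (121/759) = (759/121). Reduce: 759 ≡ 33 (mod 121). Now have (33/121).
33 ≡ 1 (mod 4), so quadratic reciprocity gives (33/121) = (121/33). Reduce: 121 ≡ 22 (mod 33). Now have (22/33).
Factor out 2: 22 = 2·11. Since 33 ≡ 1 (mod 8), (2/33) = +1. Now have (11/33).
33 ≡ 1 (mod 4), so quadratic reciprocity gives (11/33) = (33/11). Reduce: 33 ≡ 0 (mod 11). Now have (0/11).
The numerator is now 0 with denominator 11 > 1: the symbol is 0.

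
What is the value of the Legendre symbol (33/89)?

-1

(33/89)
  = (89/33)    [QR: 33 ≡ 1 mod 4, sign kept]
  = (23/33)    [89 ≡ 23 mod 33]
  = (33/23)    [QR: 33 ≡ 1 mod 4, sign kept]
  = (10/23)    [33 ≡ 10 mod 23]
  = (5/23)    [23 ≡ 7 mod 8 ⇒ (2/23) = +1]
  = (23/5)    [QR: 5 ≡ 1 mod 4, sign kept]
  = (3/5)    [23 ≡ 3 mod 5]
  = (5/3)    [QR: 5 ≡ 1 mod 4, sign kept]
  = (2/3)    [5 ≡ 2 mod 3]
  = -(1/3)    [3 ≡ 3 mod 8 ⇒ (2/3) = -1]
  = -1    [(1/3) = 1]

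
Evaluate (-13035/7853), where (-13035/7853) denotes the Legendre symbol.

Pull out -1: (-13035/7853) = (-1/7853)·(13035/7853). Since 7853 ≡ 1 (mod 4), (-1/7853) = +1. Now have (13035/7853).
Reduce the numerator: 13035 ≡ 5182 (mod 7853), so (13035/7853) = (5182/7853).
Factor out 2: 5182 = 2·2591. Since 7853 ≡ 5 (mod 8), (2/7853) = -1. Now have -(2591/7853).
7853 ≡ 1 (mod 4), so quadratic reciprocity gives (2591/7853) = (7853/2591). Reduce: 7853 ≡ 80 (mod 2591). Now have -(80/2591).
Factor out 2: 80 = 2^4·5. Since 2591 ≡ 7 (mod 8), (2/2591) = +1, and (2/2591)^4 = +1. Now have -(5/2591).
5 ≡ 1 (mod 4), so quadratic reciprocity gives (5/2591) = (2591/5). Reduce: 2591 ≡ 1 (mod 5). Now have -(1/5).
(1/5) = 1. Collecting the sign factors: -1.

-1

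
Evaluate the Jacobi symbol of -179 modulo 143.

(-179/143)
  = (107/143)    [-179 ≡ 107 mod 143]
  = -(143/107)    [QR: both ≡ 3 mod 4, sign flips]
  = -(36/107)    [143 ≡ 36 mod 107]
  = -(9/107)    [107 ≡ 3 mod 8 ⇒ (2/107)^2 = +1]
  = -(107/9)    [QR: 9 ≡ 1 mod 4, sign kept]
  = -(8/9)    [107 ≡ 8 mod 9]
  = -(1/9)    [9 ≡ 1 mod 8 ⇒ (2/9)^3 = +1]
  = -1    [(1/9) = 1]

-1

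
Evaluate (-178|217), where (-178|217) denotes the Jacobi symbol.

1

Reduce the numerator: -178 ≡ 39 (mod 217), so (-178|217) = (39|217).
217 ≡ 1 (mod 4), so quadratic reciprocity gives (39|217) = (217|39). Reduce: 217 ≡ 22 (mod 39). Now have (22|39).
Factor out 2: 22 = 2·11. Since 39 ≡ 7 (mod 8), (2|39) = +1. Now have (11|39).
Both 11 ≡ 3 and 39 ≡ 3 (mod 4), so reciprocity gives (11|39) = -(39|11). Reduce: 39 ≡ 6 (mod 11). Now have -(6|11).
Factor out 2: 6 = 2·3. Since 11 ≡ 3 (mod 8), (2|11) = -1. Now have (3|11).
Both 3 ≡ 3 and 11 ≡ 3 (mod 4), so reciprocity gives (3|11) = -(11|3). Reduce: 11 ≡ 2 (mod 3). Now have -(2|3).
Factor out 2: 2 = 2. Since 3 ≡ 3 (mod 8), (2|3) = -1. Now have (1|3).
(1|3) = 1. Collecting the sign factors: 1.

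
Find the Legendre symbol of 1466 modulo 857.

(1466/857)
  = (609/857)    [1466 ≡ 609 mod 857]
  = (857/609)    [QR: 609 ≡ 1 mod 4, sign kept]
  = (248/609)    [857 ≡ 248 mod 609]
  = (31/609)    [609 ≡ 1 mod 8 ⇒ (2/609)^3 = +1]
  = (609/31)    [QR: 609 ≡ 1 mod 4, sign kept]
  = (20/31)    [609 ≡ 20 mod 31]
  = (5/31)    [31 ≡ 7 mod 8 ⇒ (2/31)^2 = +1]
  = (31/5)    [QR: 5 ≡ 1 mod 4, sign kept]
  = (1/5)    [31 ≡ 1 mod 5]
  = 1    [(1/5) = 1]

1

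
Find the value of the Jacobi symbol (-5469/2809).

(-5469/2809)
  = (5469/2809)    [2809 ≡ 1 mod 4 ⇒ (-1/2809) = +1]
  = (2660/2809)    [5469 ≡ 2660 mod 2809]
  = (665/2809)    [2809 ≡ 1 mod 8 ⇒ (2/2809)^2 = +1]
  = (2809/665)    [QR: 665 ≡ 1 mod 4, sign kept]
  = (149/665)    [2809 ≡ 149 mod 665]
  = (665/149)    [QR: 149 ≡ 1 mod 4, sign kept]
  = (69/149)    [665 ≡ 69 mod 149]
  = (149/69)    [QR: 69 ≡ 1 mod 4, sign kept]
  = (11/69)    [149 ≡ 11 mod 69]
  = (69/11)    [QR: 69 ≡ 1 mod 4, sign kept]
  = (3/11)    [69 ≡ 3 mod 11]
  = -(11/3)    [QR: both ≡ 3 mod 4, sign flips]
  = -(2/3)    [11 ≡ 2 mod 3]
  = (1/3)    [3 ≡ 3 mod 8 ⇒ (2/3) = -1]
  = 1    [(1/3) = 1]

1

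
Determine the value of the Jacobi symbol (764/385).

Reduce the numerator: 764 ≡ 379 (mod 385), so (764/385) = (379/385).
385 ≡ 1 (mod 4), so quadratic reciprocity gives (379/385) = (385/379). Reduce: 385 ≡ 6 (mod 379). Now have (6/379).
Factor out 2: 6 = 2·3. Since 379 ≡ 3 (mod 8), (2/379) = -1. Now have -(3/379).
Both 3 ≡ 3 and 379 ≡ 3 (mod 4), so reciprocity gives (3/379) = -(379/3). Reduce: 379 ≡ 1 (mod 3). Now have (1/3).
(1/3) = 1. Collecting the sign factors: 1.

1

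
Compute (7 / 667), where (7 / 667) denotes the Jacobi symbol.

(7 / 667)
  = -(667 / 7)    [QR: both ≡ 3 mod 4, sign flips]
  = -(2 / 7)    [667 ≡ 2 mod 7]
  = -(1 / 7)    [7 ≡ 7 mod 8 ⇒ (2 / 7) = +1]
  = -1    [(1 / 7) = 1]

-1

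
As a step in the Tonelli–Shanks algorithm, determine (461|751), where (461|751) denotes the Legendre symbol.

(461|751)
  = (751|461)    [QR: 461 ≡ 1 mod 4, sign kept]
  = (290|461)    [751 ≡ 290 mod 461]
  = -(145|461)    [461 ≡ 5 mod 8 ⇒ (2|461) = -1]
  = -(461|145)    [QR: 145 ≡ 1 mod 4, sign kept]
  = -(26|145)    [461 ≡ 26 mod 145]
  = -(13|145)    [145 ≡ 1 mod 8 ⇒ (2|145) = +1]
  = -(145|13)    [QR: 13 ≡ 1 mod 4, sign kept]
  = -(2|13)    [145 ≡ 2 mod 13]
  = (1|13)    [13 ≡ 5 mod 8 ⇒ (2|13) = -1]
  = 1    [(1|13) = 1]

1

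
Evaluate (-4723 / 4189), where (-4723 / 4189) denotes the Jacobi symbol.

(-4723 / 4189)
  = (4723 / 4189)    [4189 ≡ 1 mod 4 ⇒ (-1 / 4189) = +1]
  = (534 / 4189)    [4723 ≡ 534 mod 4189]
  = -(267 / 4189)    [4189 ≡ 5 mod 8 ⇒ (2 / 4189) = -1]
  = -(4189 / 267)    [QR: 4189 ≡ 1 mod 4, sign kept]
  = -(184 / 267)    [4189 ≡ 184 mod 267]
  = (23 / 267)    [267 ≡ 3 mod 8 ⇒ (2 / 267)^3 = -1]
  = -(267 / 23)    [QR: both ≡ 3 mod 4, sign flips]
  = -(14 / 23)    [267 ≡ 14 mod 23]
  = -(7 / 23)    [23 ≡ 7 mod 8 ⇒ (2 / 23) = +1]
  = (23 / 7)    [QR: both ≡ 3 mod 4, sign flips]
  = (2 / 7)    [23 ≡ 2 mod 7]
  = (1 / 7)    [7 ≡ 7 mod 8 ⇒ (2 / 7) = +1]
  = 1    [(1 / 7) = 1]

1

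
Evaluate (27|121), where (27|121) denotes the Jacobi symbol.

121 ≡ 1 (mod 4), so quadratic reciprocity gives (27|121) = (121|27). Reduce: 121 ≡ 13 (mod 27). Now have (13|27).
13 ≡ 1 (mod 4), so quadratic reciprocity gives (13|27) = (27|13). Reduce: 27 ≡ 1 (mod 13). Now have (1|13).
(1|13) = 1. Collecting the sign factors: 1.

1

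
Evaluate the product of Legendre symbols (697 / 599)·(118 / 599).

-1

By multiplicativity, (697·118 / 599) = (697 / 599)·(118 / 599).
First factor (697 / 599):
Reduce the numerator: 697 ≡ 98 (mod 599), so (697 / 599) = (98 / 599).
Factor out 2: 98 = 2·49. Since 599 ≡ 7 (mod 8), (2 / 599) = +1. Now have (49 / 599).
49 ≡ 1 (mod 4), so quadratic reciprocity gives (49 / 599) = (599 / 49). Reduce: 599 ≡ 11 (mod 49). Now have (11 / 49).
49 ≡ 1 (mod 4), so quadratic reciprocity gives (11 / 49) = (49 / 11). Reduce: 49 ≡ 5 (mod 11). Now have (5 / 11).
5 ≡ 1 (mod 4), so quadratic reciprocity gives (5 / 11) = (11 / 5). Reduce: 11 ≡ 1 (mod 5). Now have (1 / 5).
(1 / 5) = 1. Collecting the sign factors: 1.
Second factor (118 / 599):
Factor out 2: 118 = 2·59. Since 599 ≡ 7 (mod 8), (2 / 599) = +1. Now have (59 / 599).
Both 59 ≡ 3 and 599 ≡ 3 (mod 4), so reciprocity gives (59 / 599) = -(599 / 59). Reduce: 599 ≡ 9 (mod 59). Now have -(9 / 59).
9 ≡ 1 (mod 4), so quadratic reciprocity gives (9 / 59) = (59 / 9). Reduce: 59 ≡ 5 (mod 9). Now have -(5 / 9).
5 ≡ 1 (mod 4), so quadratic reciprocity gives (5 / 9) = (9 / 5). Reduce: 9 ≡ 4 (mod 5). Now have -(4 / 5).
Factor out 2: 4 = 2^2. Since 5 ≡ 5 (mod 8), (2 / 5) = -1, and (2 / 5)^2 = +1. Now have -(1 / 5).
(1 / 5) = 1. Collecting the sign factors: -1.
Product: (1)·(-1) = -1.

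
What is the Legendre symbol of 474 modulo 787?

-1

Factor out 2: 474 = 2·237. Since 787 ≡ 3 (mod 8), (2/787) = -1. Now have -(237/787).
237 ≡ 1 (mod 4), so quadratic reciprocity gives (237/787) = (787/237). Reduce: 787 ≡ 76 (mod 237). Now have -(76/237).
Factor out 2: 76 = 2^2·19. Since 237 ≡ 5 (mod 8), (2/237) = -1, and (2/237)^2 = +1. Now have -(19/237).
237 ≡ 1 (mod 4), so quadratic reciprocity gives (19/237) = (237/19). Reduce: 237 ≡ 9 (mod 19). Now have -(9/19).
9 ≡ 1 (mod 4), so quadratic reciprocity gives (9/19) = (19/9). Reduce: 19 ≡ 1 (mod 9). Now have -(1/9).
(1/9) = 1. Collecting the sign factors: -1.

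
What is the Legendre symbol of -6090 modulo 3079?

1

(-6090/3079)
  = (68/3079)    [-6090 ≡ 68 mod 3079]
  = (17/3079)    [3079 ≡ 7 mod 8 ⇒ (2/3079)^2 = +1]
  = (3079/17)    [QR: 17 ≡ 1 mod 4, sign kept]
  = (2/17)    [3079 ≡ 2 mod 17]
  = (1/17)    [17 ≡ 1 mod 8 ⇒ (2/17) = +1]
  = 1    [(1/17) = 1]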